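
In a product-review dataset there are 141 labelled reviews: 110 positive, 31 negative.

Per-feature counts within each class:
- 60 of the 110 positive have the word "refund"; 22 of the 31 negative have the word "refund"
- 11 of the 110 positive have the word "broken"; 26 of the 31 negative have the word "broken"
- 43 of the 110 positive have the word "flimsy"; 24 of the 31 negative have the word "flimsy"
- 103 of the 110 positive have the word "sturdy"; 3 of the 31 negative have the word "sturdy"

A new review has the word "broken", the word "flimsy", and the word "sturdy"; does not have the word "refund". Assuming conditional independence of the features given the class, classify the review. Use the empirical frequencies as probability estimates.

positive

positive: (110/141) × (50/110) × (11/110) × (43/110) × (103/110) ≈ 0.0129799
negative: (31/141) × (9/31) × (26/31) × (24/31) × (3/31) ≈ 0.00401092
Highest score → positive.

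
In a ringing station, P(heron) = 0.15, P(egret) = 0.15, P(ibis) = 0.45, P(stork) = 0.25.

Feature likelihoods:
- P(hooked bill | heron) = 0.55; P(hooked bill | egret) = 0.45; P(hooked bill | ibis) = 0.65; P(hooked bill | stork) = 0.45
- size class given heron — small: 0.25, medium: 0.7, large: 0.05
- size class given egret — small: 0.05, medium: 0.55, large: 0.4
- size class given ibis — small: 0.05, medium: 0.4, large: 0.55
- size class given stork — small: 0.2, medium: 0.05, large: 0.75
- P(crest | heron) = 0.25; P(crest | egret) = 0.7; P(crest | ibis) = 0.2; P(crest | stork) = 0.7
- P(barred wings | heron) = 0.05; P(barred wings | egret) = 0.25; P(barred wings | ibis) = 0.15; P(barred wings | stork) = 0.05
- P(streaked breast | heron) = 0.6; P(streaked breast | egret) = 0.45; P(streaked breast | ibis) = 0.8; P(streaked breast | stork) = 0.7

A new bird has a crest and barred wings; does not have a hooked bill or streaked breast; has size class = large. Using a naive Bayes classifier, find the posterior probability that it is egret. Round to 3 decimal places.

0.662

heron: 0.15 × (1−0.55) × 0.05 × 0.25 × 0.05 × (1−0.6) = 0.000016875
egret: 0.15 × (1−0.45) × 0.4 × 0.7 × 0.25 × (1−0.45) = 0.00317625
ibis: 0.45 × (1−0.65) × 0.55 × 0.2 × 0.15 × (1−0.8) = 0.00051975
stork: 0.25 × (1−0.45) × 0.75 × 0.7 × 0.05 × (1−0.7) = 0.0010828125
P(egret | x) = 0.00317625 / 0.0047956875 ≈ 0.662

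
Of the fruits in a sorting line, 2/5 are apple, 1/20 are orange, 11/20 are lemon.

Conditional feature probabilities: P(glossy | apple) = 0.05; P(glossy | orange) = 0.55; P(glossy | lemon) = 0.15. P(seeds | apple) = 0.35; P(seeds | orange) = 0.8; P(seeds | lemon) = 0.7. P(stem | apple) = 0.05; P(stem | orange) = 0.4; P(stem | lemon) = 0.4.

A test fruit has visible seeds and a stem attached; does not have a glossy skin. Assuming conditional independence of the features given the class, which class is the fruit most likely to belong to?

lemon

apple: 0.4 × (1−0.05) × 0.35 × 0.05 = 0.00665
orange: 0.05 × (1−0.55) × 0.8 × 0.4 = 0.0072
lemon: 0.55 × (1−0.15) × 0.7 × 0.4 = 0.1309
Highest score → lemon.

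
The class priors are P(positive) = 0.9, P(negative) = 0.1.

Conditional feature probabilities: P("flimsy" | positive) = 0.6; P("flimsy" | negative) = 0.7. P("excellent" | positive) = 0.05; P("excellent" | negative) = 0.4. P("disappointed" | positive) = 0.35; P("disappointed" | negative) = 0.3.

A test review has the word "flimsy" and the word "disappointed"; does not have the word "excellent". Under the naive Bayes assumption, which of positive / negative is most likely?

positive: 0.9 × 0.6 × (1−0.05) × 0.35 = 0.17955
negative: 0.1 × 0.7 × (1−0.4) × 0.3 = 0.0126
Highest score → positive.

positive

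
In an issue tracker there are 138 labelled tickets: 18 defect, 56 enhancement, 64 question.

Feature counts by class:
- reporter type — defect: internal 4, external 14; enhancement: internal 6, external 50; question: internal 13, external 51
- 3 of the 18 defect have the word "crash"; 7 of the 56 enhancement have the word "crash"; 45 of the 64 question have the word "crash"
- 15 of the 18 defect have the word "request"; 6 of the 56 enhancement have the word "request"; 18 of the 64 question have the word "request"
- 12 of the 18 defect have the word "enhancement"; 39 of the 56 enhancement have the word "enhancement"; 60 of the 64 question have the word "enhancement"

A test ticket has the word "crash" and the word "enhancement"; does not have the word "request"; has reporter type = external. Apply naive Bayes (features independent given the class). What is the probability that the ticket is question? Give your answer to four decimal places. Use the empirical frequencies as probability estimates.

0.8536

defect: (18/138) × (14/18) × (3/18) × (3/18) × (12/18) ≈ 0.00187869
enhancement: (56/138) × (50/56) × (7/56) × (50/56) × (39/56) ≈ 0.0281617
question: (64/138) × (51/64) × (45/64) × (46/64) × (60/64) = 0.1750946044921875
P(question | x) = 0.1750946044921875 / 0.2051349944921875 ≈ 0.8536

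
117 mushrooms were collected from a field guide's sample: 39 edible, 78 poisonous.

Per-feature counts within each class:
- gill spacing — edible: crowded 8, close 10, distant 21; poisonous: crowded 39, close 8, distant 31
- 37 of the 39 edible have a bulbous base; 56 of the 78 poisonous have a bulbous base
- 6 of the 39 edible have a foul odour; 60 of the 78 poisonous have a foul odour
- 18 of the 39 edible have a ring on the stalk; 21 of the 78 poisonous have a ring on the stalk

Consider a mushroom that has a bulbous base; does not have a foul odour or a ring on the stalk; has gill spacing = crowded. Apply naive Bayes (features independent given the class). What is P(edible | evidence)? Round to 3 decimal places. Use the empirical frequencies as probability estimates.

0.423

edible: (39/117) × (8/39) × (37/39) × (33/39) × (21/39) ≈ 0.029556
poisonous: (78/117) × (39/78) × (56/78) × (18/78) × (57/78) ≈ 0.0403581
P(edible | x) = 0.029556 / 0.0699141 ≈ 0.423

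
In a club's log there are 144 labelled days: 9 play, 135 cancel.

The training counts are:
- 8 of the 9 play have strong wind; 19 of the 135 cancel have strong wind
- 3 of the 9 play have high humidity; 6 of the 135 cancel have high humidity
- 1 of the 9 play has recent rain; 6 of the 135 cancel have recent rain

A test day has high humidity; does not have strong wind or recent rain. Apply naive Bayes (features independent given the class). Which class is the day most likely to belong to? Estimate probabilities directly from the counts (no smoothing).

play: (9/144) × (1/9) × (3/9) × (8/9) ≈ 0.00205761
cancel: (135/144) × (116/135) × (6/135) × (129/135) ≈ 0.0342112
Highest score → cancel.

cancel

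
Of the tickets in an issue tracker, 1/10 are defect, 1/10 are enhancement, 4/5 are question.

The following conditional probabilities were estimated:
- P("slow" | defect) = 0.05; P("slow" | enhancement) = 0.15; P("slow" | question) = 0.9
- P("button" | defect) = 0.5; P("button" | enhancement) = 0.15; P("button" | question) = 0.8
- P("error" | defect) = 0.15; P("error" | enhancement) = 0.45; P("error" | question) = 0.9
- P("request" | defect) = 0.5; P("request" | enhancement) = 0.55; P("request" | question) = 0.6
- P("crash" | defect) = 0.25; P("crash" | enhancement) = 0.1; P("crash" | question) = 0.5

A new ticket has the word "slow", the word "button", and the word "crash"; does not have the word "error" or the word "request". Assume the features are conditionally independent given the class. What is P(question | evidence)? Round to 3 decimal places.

defect: 0.1 × 0.05 × 0.5 × (1−0.15) × (1−0.5) × 0.25 = 0.000265625
enhancement: 0.1 × 0.15 × 0.15 × (1−0.45) × (1−0.55) × 0.1 = 0.0000556875
question: 0.8 × 0.9 × 0.8 × (1−0.9) × (1−0.6) × 0.5 = 0.01152
P(question | x) = 0.01152 / 0.0118413125 ≈ 0.973

0.973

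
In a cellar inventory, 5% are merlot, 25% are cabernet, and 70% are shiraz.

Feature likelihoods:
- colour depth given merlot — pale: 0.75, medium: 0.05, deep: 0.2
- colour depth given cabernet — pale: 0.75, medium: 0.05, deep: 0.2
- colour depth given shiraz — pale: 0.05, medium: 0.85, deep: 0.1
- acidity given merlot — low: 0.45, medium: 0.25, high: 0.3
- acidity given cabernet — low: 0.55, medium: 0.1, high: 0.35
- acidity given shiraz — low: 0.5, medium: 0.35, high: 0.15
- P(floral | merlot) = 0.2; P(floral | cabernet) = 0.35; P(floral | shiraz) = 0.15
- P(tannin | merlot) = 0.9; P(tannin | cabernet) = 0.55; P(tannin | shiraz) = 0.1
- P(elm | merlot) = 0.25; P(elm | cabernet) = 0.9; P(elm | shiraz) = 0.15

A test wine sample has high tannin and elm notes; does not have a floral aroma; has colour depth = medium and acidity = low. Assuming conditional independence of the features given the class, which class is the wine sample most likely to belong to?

merlot: 0.05 × 0.05 × 0.45 × (1−0.2) × 0.9 × 0.25 = 0.0002025
cabernet: 0.25 × 0.05 × 0.55 × (1−0.35) × 0.55 × 0.9 = 0.00221203125
shiraz: 0.7 × 0.85 × 0.5 × (1−0.15) × 0.1 × 0.15 = 0.003793125
Highest score → shiraz.

shiraz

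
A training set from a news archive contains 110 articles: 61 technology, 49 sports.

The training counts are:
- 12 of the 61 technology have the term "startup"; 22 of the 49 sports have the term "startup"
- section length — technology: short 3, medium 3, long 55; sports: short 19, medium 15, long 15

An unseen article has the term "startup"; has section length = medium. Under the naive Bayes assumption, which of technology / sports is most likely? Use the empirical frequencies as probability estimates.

technology: (61/110) × (12/61) × (3/61) ≈ 0.00536513
sports: (49/110) × (22/49) × (15/49) ≈ 0.0612245
Highest score → sports.

sports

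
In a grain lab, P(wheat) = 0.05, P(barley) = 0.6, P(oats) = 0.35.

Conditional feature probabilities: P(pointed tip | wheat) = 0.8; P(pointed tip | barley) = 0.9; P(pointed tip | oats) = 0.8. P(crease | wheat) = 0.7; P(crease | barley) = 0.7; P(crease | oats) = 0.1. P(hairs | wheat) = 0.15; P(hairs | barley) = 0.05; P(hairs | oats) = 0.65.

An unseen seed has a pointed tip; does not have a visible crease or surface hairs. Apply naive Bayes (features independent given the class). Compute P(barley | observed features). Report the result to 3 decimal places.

0.610

wheat: 0.05 × 0.8 × (1−0.7) × (1−0.15) = 0.0102
barley: 0.6 × 0.9 × (1−0.7) × (1−0.05) = 0.1539
oats: 0.35 × 0.8 × (1−0.1) × (1−0.65) = 0.0882
P(barley | x) = 0.1539 / 0.2523 ≈ 0.610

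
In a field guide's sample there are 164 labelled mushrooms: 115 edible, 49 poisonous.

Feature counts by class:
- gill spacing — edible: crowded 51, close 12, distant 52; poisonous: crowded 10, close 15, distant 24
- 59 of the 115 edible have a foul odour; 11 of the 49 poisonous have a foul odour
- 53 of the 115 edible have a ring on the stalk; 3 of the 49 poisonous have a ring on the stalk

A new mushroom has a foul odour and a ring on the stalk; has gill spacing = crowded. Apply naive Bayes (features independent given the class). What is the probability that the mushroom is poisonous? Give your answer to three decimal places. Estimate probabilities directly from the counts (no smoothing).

0.011

edible: (115/164) × (51/115) × (59/115) × (53/115) ≈ 0.073529
poisonous: (49/164) × (10/49) × (11/49) × (3/49) ≈ 0.000838065
P(poisonous | x) = 0.000838065 / 0.074367065 ≈ 0.011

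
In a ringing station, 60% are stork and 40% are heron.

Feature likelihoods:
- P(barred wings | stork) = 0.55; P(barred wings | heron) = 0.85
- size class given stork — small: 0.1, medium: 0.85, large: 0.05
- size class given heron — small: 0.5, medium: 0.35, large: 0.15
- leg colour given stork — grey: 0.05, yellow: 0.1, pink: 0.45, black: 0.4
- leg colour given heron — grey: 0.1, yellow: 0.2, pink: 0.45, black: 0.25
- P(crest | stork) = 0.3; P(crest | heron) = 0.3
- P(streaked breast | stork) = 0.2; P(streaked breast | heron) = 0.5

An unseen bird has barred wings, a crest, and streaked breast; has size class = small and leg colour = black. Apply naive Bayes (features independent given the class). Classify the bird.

stork: 0.6 × 0.55 × 0.1 × 0.4 × 0.3 × 0.2 = 0.000792
heron: 0.4 × 0.85 × 0.5 × 0.25 × 0.3 × 0.5 = 0.006375
Highest score → heron.

heron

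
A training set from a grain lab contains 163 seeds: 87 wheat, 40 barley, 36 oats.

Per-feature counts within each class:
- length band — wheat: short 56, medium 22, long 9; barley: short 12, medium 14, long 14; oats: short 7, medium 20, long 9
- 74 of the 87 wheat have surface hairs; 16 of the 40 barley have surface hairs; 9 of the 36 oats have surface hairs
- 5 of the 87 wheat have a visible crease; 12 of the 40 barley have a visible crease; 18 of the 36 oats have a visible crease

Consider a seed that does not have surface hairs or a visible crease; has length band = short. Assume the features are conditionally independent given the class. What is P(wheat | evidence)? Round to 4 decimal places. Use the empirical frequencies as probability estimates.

0.5071

wheat: (87/163) × (56/87) × (13/87) × (82/87) ≈ 0.0483859
barley: (40/163) × (12/40) × (24/40) × (28/40) ≈ 0.0309202
oats: (36/163) × (7/36) × (27/36) × (18/36) ≈ 0.0161043
P(wheat | x) = 0.0483859 / 0.0954104 ≈ 0.5071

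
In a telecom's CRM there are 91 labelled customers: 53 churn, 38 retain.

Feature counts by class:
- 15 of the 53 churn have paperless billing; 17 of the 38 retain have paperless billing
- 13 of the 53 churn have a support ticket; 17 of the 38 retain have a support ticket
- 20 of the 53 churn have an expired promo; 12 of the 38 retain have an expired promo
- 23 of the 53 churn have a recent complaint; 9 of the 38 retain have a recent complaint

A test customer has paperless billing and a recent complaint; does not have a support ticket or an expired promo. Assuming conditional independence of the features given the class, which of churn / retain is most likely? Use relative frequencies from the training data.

churn

churn: (53/91) × (15/53) × (40/53) × (33/53) × (23/53) ≈ 0.0336143
retain: (38/91) × (17/38) × (21/38) × (26/38) × (9/38) ≈ 0.0167298
Highest score → churn.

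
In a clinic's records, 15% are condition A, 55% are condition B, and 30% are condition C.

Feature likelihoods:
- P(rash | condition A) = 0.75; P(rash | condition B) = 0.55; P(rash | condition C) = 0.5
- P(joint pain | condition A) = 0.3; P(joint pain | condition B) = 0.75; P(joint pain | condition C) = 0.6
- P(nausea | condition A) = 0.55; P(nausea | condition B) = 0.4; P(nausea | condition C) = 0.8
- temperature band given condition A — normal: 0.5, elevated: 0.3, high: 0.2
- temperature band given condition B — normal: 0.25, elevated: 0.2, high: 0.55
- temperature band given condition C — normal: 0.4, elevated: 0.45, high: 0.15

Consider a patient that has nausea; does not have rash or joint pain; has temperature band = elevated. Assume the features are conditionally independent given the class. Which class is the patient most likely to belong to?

condition C

condition A: 0.15 × (1−0.75) × (1−0.3) × 0.55 × 0.3 = 0.00433125
condition B: 0.55 × (1−0.55) × (1−0.75) × 0.4 × 0.2 = 0.00495
condition C: 0.3 × (1−0.5) × (1−0.6) × 0.8 × 0.45 = 0.0216
Highest score → condition C.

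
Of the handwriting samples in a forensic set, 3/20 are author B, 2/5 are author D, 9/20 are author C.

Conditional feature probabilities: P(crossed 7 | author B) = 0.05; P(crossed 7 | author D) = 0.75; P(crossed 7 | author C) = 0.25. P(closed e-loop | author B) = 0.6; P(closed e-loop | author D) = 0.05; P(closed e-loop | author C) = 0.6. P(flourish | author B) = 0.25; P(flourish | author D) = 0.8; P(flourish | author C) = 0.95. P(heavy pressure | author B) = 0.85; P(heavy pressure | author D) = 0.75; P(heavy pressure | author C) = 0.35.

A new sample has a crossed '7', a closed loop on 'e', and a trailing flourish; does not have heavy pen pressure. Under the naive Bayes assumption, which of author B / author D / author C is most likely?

author B: 0.15 × 0.05 × 0.6 × 0.25 × (1−0.85) = 0.00016875
author D: 0.4 × 0.75 × 0.05 × 0.8 × (1−0.75) = 0.003
author C: 0.45 × 0.25 × 0.6 × 0.95 × (1−0.35) = 0.04168125
Highest score → author C.

author C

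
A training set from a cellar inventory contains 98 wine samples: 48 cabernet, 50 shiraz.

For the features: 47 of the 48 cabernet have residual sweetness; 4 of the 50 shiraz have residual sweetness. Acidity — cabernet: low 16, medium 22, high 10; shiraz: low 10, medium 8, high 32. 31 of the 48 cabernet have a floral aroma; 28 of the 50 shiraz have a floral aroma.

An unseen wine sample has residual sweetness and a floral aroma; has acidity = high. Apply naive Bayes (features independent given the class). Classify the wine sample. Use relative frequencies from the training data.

cabernet: (48/98) × (47/48) × (10/48) × (31/48) ≈ 0.0645284
shiraz: (50/98) × (4/50) × (32/50) × (28/50) ≈ 0.0146286
Highest score → cabernet.

cabernet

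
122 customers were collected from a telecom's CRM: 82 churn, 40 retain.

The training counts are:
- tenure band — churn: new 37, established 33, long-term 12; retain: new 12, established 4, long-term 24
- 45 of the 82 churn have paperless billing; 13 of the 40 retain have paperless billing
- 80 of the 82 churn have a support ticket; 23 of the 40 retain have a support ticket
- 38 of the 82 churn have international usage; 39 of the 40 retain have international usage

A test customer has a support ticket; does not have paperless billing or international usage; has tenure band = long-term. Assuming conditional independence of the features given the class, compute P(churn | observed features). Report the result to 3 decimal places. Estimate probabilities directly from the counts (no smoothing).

0.924

churn: (82/122) × (12/82) × (37/82) × (80/82) × (44/82) ≈ 0.023234
retain: (40/122) × (24/40) × (27/40) × (23/40) × (1/40) ≈ 0.00190881
P(churn | x) = 0.023234 / 0.02514281 ≈ 0.924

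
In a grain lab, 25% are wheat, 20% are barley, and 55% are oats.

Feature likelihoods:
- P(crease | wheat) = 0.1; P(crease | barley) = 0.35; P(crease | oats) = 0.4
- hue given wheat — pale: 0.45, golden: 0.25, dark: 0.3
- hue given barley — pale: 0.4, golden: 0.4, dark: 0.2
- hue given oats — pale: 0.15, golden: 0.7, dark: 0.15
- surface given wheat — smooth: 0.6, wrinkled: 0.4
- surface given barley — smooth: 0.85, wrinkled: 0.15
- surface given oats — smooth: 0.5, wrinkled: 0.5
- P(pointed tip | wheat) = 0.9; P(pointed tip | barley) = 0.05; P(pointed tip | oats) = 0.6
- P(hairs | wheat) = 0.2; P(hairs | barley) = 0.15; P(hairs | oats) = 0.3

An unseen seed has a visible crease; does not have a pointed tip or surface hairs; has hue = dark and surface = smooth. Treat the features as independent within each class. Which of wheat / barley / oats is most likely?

wheat: 0.25 × 0.1 × 0.3 × 0.6 × (1−0.9) × (1−0.2) = 0.00036
barley: 0.2 × 0.35 × 0.2 × 0.85 × (1−0.05) × (1−0.15) = 0.00960925
oats: 0.55 × 0.4 × 0.15 × 0.5 × (1−0.6) × (1−0.3) = 0.00462
Highest score → barley.

barley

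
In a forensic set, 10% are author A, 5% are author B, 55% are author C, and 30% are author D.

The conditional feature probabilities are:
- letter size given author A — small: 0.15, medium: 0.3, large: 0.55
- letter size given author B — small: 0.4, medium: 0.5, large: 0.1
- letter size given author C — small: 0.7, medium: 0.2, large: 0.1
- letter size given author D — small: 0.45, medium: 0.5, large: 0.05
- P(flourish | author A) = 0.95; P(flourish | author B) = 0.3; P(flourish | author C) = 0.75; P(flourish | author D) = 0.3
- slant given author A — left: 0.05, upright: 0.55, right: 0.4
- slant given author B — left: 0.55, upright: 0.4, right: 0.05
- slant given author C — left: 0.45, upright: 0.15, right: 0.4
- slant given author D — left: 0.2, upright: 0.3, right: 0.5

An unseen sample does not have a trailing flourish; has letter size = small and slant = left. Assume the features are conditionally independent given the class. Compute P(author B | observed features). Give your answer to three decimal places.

author A: 0.1 × 0.15 × (1−0.95) × 0.05 = 0.0000375
author B: 0.05 × 0.4 × (1−0.3) × 0.55 = 0.0077
author C: 0.55 × 0.7 × (1−0.75) × 0.45 = 0.0433125
author D: 0.3 × 0.45 × (1−0.3) × 0.2 = 0.0189
P(author B | x) = 0.0077 / 0.06995 ≈ 0.110

0.110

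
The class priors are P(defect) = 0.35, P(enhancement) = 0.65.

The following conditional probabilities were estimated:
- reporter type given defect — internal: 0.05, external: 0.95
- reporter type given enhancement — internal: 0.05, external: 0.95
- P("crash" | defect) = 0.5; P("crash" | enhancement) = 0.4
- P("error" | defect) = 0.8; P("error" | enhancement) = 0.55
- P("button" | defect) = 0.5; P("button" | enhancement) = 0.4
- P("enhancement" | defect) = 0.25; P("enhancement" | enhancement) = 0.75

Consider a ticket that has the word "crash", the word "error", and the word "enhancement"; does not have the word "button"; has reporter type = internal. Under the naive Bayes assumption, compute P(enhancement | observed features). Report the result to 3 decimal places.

defect: 0.35 × 0.05 × 0.5 × 0.8 × (1−0.5) × 0.25 = 0.000875
enhancement: 0.65 × 0.05 × 0.4 × 0.55 × (1−0.4) × 0.75 = 0.0032175
P(enhancement | x) = 0.0032175 / 0.0040925 ≈ 0.786

0.786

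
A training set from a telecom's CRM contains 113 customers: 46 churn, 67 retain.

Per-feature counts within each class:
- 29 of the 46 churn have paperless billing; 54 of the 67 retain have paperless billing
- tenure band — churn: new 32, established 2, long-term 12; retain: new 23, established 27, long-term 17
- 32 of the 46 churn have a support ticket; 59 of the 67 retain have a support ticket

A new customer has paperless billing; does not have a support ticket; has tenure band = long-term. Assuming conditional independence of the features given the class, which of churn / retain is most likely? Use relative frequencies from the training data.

churn: (46/113) × (29/46) × (12/46) × (14/46) ≈ 0.0203757
retain: (67/113) × (54/67) × (17/67) × (8/67) ≈ 0.0144779
Highest score → churn.

churn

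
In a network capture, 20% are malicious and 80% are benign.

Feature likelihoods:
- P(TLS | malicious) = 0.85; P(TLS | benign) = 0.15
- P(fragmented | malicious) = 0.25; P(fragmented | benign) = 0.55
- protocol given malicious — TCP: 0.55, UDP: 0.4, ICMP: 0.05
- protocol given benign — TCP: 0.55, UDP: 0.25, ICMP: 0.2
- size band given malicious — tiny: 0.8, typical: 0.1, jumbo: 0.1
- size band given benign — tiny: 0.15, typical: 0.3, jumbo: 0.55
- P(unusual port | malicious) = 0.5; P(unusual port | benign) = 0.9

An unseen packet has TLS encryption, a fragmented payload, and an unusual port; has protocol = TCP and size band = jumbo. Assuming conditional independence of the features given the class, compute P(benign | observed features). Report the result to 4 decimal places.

0.9389

malicious: 0.2 × 0.85 × 0.25 × 0.55 × 0.1 × 0.5 = 0.00116875
benign: 0.8 × 0.15 × 0.55 × 0.55 × 0.55 × 0.9 = 0.0179685
P(benign | x) = 0.0179685 / 0.01913725 ≈ 0.9389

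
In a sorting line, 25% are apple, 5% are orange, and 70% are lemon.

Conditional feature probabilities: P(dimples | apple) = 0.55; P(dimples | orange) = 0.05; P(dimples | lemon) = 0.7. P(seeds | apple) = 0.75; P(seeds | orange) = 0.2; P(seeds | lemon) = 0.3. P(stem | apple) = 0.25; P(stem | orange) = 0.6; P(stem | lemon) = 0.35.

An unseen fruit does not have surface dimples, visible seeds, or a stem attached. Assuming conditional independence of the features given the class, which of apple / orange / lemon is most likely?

lemon

apple: 0.25 × (1−0.55) × (1−0.75) × (1−0.25) = 0.02109375
orange: 0.05 × (1−0.05) × (1−0.2) × (1−0.6) = 0.0152
lemon: 0.7 × (1−0.7) × (1−0.3) × (1−0.35) = 0.09555
Highest score → lemon.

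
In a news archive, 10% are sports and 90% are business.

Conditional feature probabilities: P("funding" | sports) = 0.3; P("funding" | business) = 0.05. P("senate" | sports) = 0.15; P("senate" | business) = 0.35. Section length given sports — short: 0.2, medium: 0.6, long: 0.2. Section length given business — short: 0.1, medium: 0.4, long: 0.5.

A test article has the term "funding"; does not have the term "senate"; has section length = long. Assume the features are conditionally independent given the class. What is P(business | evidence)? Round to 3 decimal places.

sports: 0.1 × 0.3 × (1−0.15) × 0.2 = 0.0051
business: 0.9 × 0.05 × (1−0.35) × 0.5 = 0.014625
P(business | x) = 0.014625 / 0.019725 ≈ 0.741

0.741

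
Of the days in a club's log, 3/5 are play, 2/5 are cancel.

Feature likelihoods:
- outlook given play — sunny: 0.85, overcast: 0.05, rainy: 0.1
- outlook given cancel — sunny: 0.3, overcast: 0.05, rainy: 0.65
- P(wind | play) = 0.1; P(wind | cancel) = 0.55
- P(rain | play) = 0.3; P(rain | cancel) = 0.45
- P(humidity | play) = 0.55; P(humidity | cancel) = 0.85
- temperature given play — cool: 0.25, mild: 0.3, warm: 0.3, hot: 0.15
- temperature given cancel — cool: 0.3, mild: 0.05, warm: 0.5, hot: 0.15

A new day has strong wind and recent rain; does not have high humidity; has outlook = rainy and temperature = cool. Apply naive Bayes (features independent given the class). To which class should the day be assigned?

play: 0.6 × 0.1 × 0.1 × 0.3 × (1−0.55) × 0.25 = 0.0002025
cancel: 0.4 × 0.65 × 0.55 × 0.45 × (1−0.85) × 0.3 = 0.00289575
Highest score → cancel.

cancel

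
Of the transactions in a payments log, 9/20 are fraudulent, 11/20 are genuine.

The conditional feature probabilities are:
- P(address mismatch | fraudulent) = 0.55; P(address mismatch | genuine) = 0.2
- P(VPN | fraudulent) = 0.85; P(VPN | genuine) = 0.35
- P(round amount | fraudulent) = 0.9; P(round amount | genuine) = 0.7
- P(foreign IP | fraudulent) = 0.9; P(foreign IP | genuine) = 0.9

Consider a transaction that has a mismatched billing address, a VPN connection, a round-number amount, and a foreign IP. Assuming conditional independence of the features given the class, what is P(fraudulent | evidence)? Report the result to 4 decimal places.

fraudulent: 0.45 × 0.55 × 0.85 × 0.9 × 0.9 = 0.17040375
genuine: 0.55 × 0.2 × 0.35 × 0.7 × 0.9 = 0.024255
P(fraudulent | x) = 0.17040375 / 0.19465875 ≈ 0.8754

0.8754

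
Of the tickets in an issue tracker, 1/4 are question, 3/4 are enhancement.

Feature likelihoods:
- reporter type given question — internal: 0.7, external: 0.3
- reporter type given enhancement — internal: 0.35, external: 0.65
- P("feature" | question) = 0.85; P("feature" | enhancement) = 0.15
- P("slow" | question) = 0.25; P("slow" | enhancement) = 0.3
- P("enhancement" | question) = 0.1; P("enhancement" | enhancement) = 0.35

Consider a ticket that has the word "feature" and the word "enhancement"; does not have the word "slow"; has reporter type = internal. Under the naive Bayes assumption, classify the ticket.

question: 0.25 × 0.7 × 0.85 × (1−0.25) × 0.1 = 0.01115625
enhancement: 0.75 × 0.35 × 0.15 × (1−0.3) × 0.35 = 0.009646875
Highest score → question.

question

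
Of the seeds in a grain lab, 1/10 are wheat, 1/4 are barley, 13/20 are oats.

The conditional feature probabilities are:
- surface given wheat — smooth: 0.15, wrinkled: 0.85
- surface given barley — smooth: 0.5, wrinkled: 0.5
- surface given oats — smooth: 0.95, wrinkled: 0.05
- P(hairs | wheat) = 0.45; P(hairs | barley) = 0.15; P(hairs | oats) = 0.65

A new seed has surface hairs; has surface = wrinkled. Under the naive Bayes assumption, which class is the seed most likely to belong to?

wheat: 0.1 × 0.85 × 0.45 = 0.03825
barley: 0.25 × 0.5 × 0.15 = 0.01875
oats: 0.65 × 0.05 × 0.65 = 0.021125
Highest score → wheat.

wheat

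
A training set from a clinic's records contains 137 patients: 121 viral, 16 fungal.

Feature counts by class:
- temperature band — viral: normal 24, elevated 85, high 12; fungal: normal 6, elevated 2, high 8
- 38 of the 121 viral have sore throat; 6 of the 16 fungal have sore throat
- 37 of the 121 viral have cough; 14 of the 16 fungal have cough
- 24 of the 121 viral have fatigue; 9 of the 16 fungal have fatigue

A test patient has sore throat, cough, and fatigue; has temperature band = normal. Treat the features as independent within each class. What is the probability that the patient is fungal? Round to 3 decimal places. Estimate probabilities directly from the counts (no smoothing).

0.708

viral: (121/137) × (24/121) × (38/121) × (37/121) × (24/121) ≈ 0.00333681
fungal: (16/137) × (6/16) × (6/16) × (14/16) × (9/16) ≈ 0.00808337
P(fungal | x) = 0.00808337 / 0.01142018 ≈ 0.708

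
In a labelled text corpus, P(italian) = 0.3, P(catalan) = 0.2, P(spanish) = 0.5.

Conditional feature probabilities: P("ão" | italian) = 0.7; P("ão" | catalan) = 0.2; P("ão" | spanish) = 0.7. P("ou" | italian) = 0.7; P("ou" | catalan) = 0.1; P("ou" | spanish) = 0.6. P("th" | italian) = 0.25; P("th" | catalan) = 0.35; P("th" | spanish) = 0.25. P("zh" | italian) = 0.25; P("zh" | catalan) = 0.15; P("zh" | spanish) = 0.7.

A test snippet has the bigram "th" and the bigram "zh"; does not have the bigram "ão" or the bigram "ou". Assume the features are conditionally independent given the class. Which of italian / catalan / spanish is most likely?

italian: 0.3 × (1−0.7) × (1−0.7) × 0.25 × 0.25 = 0.0016875
catalan: 0.2 × (1−0.2) × (1−0.1) × 0.35 × 0.15 = 0.00756
spanish: 0.5 × (1−0.7) × (1−0.6) × 0.25 × 0.7 = 0.0105
Highest score → spanish.

spanish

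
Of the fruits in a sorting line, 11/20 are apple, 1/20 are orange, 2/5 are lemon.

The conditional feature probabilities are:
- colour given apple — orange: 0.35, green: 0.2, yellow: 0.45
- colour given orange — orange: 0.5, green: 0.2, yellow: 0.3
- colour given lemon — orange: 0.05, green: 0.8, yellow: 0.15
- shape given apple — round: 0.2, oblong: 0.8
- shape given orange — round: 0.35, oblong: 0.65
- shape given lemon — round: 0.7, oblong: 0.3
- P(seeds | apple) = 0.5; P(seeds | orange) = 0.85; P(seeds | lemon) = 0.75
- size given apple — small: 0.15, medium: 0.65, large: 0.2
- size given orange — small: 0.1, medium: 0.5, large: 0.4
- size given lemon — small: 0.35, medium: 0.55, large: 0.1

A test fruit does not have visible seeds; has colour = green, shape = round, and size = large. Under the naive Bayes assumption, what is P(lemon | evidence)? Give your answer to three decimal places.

0.699

apple: 0.55 × 0.2 × 0.2 × (1−0.5) × 0.2 = 0.0022
orange: 0.05 × 0.2 × 0.35 × (1−0.85) × 0.4 = 0.00021
lemon: 0.4 × 0.8 × 0.7 × (1−0.75) × 0.1 = 0.0056
P(lemon | x) = 0.0056 / 0.00801 ≈ 0.699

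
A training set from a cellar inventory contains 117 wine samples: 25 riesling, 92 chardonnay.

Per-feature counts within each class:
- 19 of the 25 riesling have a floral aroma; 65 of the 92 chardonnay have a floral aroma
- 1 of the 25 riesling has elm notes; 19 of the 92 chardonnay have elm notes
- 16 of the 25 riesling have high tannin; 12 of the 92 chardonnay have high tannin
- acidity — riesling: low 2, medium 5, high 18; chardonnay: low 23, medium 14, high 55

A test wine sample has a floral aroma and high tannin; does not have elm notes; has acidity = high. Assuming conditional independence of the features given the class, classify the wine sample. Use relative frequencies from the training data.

riesling

riesling: (25/117) × (19/25) × (24/25) × (16/25) × (18/25) ≈ 0.0718375
chardonnay: (92/117) × (65/92) × (73/92) × (12/92) × (55/92) ≈ 0.0343741
Highest score → riesling.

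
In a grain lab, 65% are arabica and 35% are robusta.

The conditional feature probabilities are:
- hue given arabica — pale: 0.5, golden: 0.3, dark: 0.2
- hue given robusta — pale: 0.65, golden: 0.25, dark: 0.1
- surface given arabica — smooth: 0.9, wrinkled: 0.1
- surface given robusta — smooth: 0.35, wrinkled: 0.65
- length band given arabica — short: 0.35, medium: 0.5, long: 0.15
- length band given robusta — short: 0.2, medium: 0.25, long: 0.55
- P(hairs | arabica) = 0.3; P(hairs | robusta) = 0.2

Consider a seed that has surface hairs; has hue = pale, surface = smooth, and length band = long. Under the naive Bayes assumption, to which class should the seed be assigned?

arabica

arabica: 0.65 × 0.5 × 0.9 × 0.15 × 0.3 = 0.0131625
robusta: 0.35 × 0.65 × 0.35 × 0.55 × 0.2 = 0.00875875
Highest score → arabica.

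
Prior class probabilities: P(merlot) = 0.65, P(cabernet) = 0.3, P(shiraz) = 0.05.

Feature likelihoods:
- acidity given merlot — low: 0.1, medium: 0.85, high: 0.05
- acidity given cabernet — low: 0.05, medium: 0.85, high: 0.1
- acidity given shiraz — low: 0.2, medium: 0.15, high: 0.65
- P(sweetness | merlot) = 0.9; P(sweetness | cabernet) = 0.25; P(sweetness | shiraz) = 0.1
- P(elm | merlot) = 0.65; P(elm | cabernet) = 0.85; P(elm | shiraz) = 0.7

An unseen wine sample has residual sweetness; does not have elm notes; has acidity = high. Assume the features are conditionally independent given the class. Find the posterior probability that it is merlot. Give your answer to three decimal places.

merlot: 0.65 × 0.05 × 0.9 × (1−0.65) = 0.0102375
cabernet: 0.3 × 0.1 × 0.25 × (1−0.85) = 0.001125
shiraz: 0.05 × 0.65 × 0.1 × (1−0.7) = 0.000975
P(merlot | x) = 0.0102375 / 0.0123375 ≈ 0.830

0.830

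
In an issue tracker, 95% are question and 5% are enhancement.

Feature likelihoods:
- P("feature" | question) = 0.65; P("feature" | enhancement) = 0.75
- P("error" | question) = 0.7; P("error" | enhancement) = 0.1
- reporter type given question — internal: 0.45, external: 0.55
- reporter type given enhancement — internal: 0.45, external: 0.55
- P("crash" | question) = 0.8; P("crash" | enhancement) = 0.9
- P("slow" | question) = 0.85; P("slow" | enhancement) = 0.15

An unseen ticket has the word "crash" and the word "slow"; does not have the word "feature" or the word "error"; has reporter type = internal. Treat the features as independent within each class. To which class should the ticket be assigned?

question: 0.95 × (1−0.65) × (1−0.7) × 0.45 × 0.8 × 0.85 = 0.0305235
enhancement: 0.05 × (1−0.75) × (1−0.1) × 0.45 × 0.9 × 0.15 = 0.0006834375
Highest score → question.

question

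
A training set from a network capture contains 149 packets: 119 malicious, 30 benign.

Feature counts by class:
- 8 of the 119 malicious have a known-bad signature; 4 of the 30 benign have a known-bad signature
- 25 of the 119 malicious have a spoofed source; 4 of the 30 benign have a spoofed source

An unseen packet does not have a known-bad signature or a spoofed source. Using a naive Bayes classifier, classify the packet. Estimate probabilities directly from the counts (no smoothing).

malicious

malicious: (119/149) × (111/119) × (94/119) ≈ 0.588461
benign: (30/149) × (26/30) × (26/30) ≈ 0.15123
Highest score → malicious.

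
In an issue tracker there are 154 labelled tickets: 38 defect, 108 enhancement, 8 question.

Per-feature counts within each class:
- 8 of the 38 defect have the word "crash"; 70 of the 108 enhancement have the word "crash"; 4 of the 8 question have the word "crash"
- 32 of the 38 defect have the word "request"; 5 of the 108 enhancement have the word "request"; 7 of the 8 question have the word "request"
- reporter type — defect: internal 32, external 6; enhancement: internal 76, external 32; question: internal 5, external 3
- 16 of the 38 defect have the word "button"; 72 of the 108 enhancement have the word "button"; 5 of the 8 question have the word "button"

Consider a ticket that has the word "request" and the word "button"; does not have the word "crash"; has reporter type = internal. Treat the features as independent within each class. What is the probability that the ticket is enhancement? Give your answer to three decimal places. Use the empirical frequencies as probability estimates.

0.074

defect: (38/154) × (30/38) × (32/38) × (32/38) × (16/38) ≈ 0.0581661
enhancement: (108/154) × (38/108) × (5/108) × (76/108) × (72/108) ≈ 0.0053593
question: (8/154) × (4/8) × (7/8) × (5/8) × (5/8) ≈ 0.00887784
P(enhancement | x) = 0.0053593 / 0.07240324 ≈ 0.074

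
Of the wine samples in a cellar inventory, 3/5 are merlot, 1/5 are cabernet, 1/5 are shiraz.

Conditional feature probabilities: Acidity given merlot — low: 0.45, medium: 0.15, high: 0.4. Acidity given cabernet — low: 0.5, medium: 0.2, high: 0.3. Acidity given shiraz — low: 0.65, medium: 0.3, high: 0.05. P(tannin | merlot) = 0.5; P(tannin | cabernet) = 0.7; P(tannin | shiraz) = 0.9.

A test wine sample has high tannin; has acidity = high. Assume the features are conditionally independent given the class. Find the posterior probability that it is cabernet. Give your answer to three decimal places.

0.246

merlot: 0.6 × 0.4 × 0.5 = 0.12
cabernet: 0.2 × 0.3 × 0.7 = 0.042
shiraz: 0.2 × 0.05 × 0.9 = 0.009
P(cabernet | x) = 0.042 / 0.171 ≈ 0.246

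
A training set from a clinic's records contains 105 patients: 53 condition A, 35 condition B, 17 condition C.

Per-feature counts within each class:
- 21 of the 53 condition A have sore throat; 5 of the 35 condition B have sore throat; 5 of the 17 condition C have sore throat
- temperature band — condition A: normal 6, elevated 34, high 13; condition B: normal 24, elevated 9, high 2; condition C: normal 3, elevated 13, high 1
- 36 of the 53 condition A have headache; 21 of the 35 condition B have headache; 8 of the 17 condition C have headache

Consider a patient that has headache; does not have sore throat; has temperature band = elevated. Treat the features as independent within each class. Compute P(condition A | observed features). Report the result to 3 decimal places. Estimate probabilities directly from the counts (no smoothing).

0.609

condition A: (53/105) × (32/53) × (34/53) × (36/53) ≈ 0.132798
condition B: (35/105) × (30/35) × (9/35) × (21/35) ≈ 0.0440816
condition C: (17/105) × (12/17) × (13/17) × (8/17) ≈ 0.041127
P(condition A | x) = 0.132798 / 0.2180066 ≈ 0.609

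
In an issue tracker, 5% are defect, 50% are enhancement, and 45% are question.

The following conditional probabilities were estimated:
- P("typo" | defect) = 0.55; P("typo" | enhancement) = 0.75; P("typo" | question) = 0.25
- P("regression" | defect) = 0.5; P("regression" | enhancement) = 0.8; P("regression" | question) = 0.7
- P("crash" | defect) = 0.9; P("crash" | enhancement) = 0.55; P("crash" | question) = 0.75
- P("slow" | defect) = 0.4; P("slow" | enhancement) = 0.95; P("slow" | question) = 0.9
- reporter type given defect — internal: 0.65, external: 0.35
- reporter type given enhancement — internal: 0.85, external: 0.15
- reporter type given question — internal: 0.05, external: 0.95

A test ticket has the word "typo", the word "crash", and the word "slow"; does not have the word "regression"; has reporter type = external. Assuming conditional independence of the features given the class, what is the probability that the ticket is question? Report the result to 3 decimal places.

defect: 0.05 × 0.55 × (1−0.5) × 0.9 × 0.4 × 0.35 = 0.0017325
enhancement: 0.5 × 0.75 × (1−0.8) × 0.55 × 0.95 × 0.15 = 0.005878125
question: 0.45 × 0.25 × (1−0.7) × 0.75 × 0.9 × 0.95 = 0.0216421875
P(question | x) = 0.0216421875 / 0.0292528125 ≈ 0.740

0.740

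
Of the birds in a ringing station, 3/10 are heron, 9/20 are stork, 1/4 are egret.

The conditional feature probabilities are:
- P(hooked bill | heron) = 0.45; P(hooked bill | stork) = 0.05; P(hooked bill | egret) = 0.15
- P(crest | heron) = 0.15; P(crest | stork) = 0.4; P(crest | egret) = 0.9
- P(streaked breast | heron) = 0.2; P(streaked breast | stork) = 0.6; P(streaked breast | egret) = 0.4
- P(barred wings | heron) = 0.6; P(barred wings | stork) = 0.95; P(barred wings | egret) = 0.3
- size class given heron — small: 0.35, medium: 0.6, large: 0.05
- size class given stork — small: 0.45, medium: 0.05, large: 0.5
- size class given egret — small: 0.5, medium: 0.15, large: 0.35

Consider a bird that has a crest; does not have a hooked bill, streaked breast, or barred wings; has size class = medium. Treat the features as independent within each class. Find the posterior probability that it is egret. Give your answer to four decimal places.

heron: 0.3 × (1−0.45) × 0.15 × (1−0.2) × (1−0.6) × 0.6 = 0.004752
stork: 0.45 × (1−0.05) × 0.4 × (1−0.6) × (1−0.95) × 0.05 = 0.000171
egret: 0.25 × (1−0.15) × 0.9 × (1−0.4) × (1−0.3) × 0.15 = 0.01204875
P(egret | x) = 0.01204875 / 0.01697175 ≈ 0.7099

0.7099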